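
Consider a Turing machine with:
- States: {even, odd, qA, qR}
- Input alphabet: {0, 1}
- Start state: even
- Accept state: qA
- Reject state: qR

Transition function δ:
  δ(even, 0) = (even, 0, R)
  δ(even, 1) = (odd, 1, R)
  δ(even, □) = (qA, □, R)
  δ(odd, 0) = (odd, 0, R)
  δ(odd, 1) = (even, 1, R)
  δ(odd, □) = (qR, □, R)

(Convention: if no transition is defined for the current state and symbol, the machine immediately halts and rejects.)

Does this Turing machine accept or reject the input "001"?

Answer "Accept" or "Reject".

Execution trace:
Initial: [even]001
Step 1: δ(even, 0) = (even, 0, R) → 0[even]01
Step 2: δ(even, 0) = (even, 0, R) → 00[even]1
Step 3: δ(even, 1) = (odd, 1, R) → 001[odd]□
Step 4: δ(odd, □) = (qR, □, R) → 001□[qR]□

The machine reaches the reject state qR and halts.

Answer: Reject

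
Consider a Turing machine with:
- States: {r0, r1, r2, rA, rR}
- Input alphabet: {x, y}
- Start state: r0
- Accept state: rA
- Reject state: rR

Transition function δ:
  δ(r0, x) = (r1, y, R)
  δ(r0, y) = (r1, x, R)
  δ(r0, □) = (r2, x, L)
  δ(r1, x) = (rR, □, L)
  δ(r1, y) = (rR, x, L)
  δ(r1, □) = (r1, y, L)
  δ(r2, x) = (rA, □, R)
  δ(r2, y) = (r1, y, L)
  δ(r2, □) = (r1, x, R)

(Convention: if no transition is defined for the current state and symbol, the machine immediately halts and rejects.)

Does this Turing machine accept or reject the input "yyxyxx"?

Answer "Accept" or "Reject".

Execution trace:
Initial: [r0]yyxyxx
Step 1: δ(r0, y) = (r1, x, R) → x[r1]yxyxx
Step 2: δ(r1, y) = (rR, x, L) → [rR]xxxyxx

The machine reaches the reject state rR and halts.

Answer: Reject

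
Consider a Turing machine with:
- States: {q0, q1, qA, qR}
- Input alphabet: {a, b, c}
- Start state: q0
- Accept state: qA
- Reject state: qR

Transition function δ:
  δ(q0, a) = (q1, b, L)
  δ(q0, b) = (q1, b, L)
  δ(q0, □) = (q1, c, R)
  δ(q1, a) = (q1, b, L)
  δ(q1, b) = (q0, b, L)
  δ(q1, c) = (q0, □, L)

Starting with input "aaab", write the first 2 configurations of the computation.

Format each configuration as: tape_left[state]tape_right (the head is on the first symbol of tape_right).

Transitions applied:
Step 1: δ(q0, a) = (q1, b, L)

The first 2 configurations are:
[q0]aaab ⊢ [q1]□baab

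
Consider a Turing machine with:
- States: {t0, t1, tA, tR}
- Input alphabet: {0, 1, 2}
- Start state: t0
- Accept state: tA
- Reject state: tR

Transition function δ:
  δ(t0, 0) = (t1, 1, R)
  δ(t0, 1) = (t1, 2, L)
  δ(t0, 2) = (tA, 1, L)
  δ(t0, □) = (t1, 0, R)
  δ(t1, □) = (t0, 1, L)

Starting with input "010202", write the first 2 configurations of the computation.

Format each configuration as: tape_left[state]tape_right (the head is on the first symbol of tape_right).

Transitions applied:
Step 1: δ(t0, 0) = (t1, 1, R)

The first 2 configurations are:
[t0]010202 ⊢ 1[t1]10202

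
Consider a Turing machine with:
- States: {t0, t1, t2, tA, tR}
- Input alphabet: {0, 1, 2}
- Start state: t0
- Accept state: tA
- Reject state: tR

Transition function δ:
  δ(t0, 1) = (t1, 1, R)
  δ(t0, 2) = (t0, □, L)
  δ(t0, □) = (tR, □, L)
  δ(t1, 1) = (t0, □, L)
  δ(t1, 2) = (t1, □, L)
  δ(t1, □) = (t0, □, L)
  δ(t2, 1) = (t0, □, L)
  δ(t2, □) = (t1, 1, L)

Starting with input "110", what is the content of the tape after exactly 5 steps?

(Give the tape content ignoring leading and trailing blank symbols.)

Execution trace:
Initial: [t0]110
Step 1: δ(t0, 1) = (t1, 1, R) → 1[t1]10
Step 2: δ(t1, 1) = (t0, □, L) → [t0]1□0
Step 3: δ(t0, 1) = (t1, 1, R) → 1[t1]□0
Step 4: δ(t1, □) = (t0, □, L) → [t0]1□0
Step 5: δ(t0, 1) = (t1, 1, R) → 1[t1]□0

After 5 steps, the tape (ignoring leading/trailing blanks) is: 1□0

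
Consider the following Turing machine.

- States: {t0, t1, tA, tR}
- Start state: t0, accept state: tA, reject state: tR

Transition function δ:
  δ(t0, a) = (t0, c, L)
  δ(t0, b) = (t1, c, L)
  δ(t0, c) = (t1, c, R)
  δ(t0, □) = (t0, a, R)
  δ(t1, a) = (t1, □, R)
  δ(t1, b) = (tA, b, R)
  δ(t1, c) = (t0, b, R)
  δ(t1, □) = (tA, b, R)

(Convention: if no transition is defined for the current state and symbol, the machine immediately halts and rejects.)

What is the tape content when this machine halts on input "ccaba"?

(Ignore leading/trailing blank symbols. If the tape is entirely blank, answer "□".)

Execution trace:
Initial: [t0]ccaba
Step 1: δ(t0, c) = (t1, c, R) → c[t1]caba
Step 2: δ(t1, c) = (t0, b, R) → cb[t0]aba
Step 3: δ(t0, a) = (t0, c, L) → c[t0]bcba
Step 4: δ(t0, b) = (t1, c, L) → [t1]cccba
Step 5: δ(t1, c) = (t0, b, R) → b[t0]ccba
Step 6: δ(t0, c) = (t1, c, R) → bc[t1]cba
Step 7: δ(t1, c) = (t0, b, R) → bcb[t0]ba
Step 8: δ(t0, b) = (t1, c, L) → bc[t1]bca
Step 9: δ(t1, b) = (tA, b, R) → bcb[tA]ca

The machine reaches the accept state tA and halts.

Final tape (ignoring leading/trailing blanks): bcbca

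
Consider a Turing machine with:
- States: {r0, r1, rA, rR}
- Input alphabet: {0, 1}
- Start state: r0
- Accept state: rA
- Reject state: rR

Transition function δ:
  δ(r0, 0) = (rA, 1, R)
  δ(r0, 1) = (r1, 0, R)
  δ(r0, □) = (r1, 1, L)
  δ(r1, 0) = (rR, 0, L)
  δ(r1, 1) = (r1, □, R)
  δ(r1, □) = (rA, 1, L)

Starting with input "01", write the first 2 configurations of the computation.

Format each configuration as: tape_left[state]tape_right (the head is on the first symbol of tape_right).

Transitions applied:
Step 1: δ(r0, 0) = (rA, 1, R)

The first 2 configurations are:
[r0]01 ⊢ 1[rA]1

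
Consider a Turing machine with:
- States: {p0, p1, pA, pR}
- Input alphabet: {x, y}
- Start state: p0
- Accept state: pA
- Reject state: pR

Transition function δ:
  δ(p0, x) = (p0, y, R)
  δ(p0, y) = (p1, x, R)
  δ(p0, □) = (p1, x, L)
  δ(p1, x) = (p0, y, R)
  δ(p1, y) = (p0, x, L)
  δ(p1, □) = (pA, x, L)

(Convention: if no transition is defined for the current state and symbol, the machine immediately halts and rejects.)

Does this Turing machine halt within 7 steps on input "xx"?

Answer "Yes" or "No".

Execution trace:
Initial: [p0]xx
Step 1: δ(p0, x) = (p0, y, R) → y[p0]x
Step 2: δ(p0, x) = (p0, y, R) → yy[p0]□
Step 3: δ(p0, □) = (p1, x, L) → y[p1]yx
Step 4: δ(p1, y) = (p0, x, L) → [p0]yxx
Step 5: δ(p0, y) = (p1, x, R) → x[p1]xx
Step 6: δ(p1, x) = (p0, y, R) → xy[p0]x
Step 7: δ(p0, x) = (p0, y, R) → xyy[p0]□

The machine has not reached a halting state after 7 steps.
The machine did not halt within the 7-step bound.

Answer: No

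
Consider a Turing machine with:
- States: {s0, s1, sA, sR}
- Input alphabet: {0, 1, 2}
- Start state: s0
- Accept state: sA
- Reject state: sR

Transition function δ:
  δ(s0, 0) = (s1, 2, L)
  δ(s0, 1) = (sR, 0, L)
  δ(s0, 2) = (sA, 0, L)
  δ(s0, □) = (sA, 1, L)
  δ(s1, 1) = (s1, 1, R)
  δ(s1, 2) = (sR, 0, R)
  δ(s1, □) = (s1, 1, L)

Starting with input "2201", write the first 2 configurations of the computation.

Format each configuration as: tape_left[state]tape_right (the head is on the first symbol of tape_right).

Transitions applied:
Step 1: δ(s0, 2) = (sA, 0, L)

The first 2 configurations are:
[s0]2201 ⊢ [sA]□0201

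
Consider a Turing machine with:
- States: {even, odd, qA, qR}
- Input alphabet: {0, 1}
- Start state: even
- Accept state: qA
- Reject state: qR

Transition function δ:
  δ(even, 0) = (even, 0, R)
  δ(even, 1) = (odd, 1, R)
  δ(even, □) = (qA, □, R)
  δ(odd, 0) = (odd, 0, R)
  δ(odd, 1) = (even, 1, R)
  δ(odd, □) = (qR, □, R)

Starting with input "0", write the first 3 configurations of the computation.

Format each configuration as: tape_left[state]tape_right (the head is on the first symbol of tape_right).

Transitions applied:
Step 1: δ(even, 0) = (even, 0, R)
Step 2: δ(even, □) = (qA, □, R)

The first 3 configurations are:
[even]0 ⊢ 0[even]□ ⊢ 0□[qA]□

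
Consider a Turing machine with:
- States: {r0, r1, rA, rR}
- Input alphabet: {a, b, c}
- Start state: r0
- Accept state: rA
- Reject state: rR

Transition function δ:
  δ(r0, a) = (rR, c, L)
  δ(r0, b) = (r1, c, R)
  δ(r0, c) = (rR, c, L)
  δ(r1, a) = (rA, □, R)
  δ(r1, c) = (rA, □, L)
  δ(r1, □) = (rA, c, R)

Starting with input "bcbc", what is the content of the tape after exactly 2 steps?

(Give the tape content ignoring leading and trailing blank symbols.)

Execution trace:
Initial: [r0]bcbc
Step 1: δ(r0, b) = (r1, c, R) → c[r1]cbc
Step 2: δ(r1, c) = (rA, □, L) → [rA]c□bc

The machine reaches the accept state rA and halts.

After 2 steps, the tape (ignoring leading/trailing blanks) is: c□bc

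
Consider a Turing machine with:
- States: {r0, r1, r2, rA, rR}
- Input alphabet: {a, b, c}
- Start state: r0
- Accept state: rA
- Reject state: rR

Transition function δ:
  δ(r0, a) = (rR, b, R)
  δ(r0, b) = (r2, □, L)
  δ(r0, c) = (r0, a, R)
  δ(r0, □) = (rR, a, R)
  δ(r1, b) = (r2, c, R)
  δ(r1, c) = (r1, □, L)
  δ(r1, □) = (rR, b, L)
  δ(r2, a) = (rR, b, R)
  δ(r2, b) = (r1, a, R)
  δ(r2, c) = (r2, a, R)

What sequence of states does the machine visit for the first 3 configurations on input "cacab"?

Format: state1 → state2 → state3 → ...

Execution trace:
Initial: [r0]cacab
Step 1: δ(r0, c) = (r0, a, R) → a[r0]acab
Step 2: δ(r0, a) = (rR, b, R) → ab[rR]cab

The machine reaches the reject state rR and halts.

State sequence: r0 → r0 → rR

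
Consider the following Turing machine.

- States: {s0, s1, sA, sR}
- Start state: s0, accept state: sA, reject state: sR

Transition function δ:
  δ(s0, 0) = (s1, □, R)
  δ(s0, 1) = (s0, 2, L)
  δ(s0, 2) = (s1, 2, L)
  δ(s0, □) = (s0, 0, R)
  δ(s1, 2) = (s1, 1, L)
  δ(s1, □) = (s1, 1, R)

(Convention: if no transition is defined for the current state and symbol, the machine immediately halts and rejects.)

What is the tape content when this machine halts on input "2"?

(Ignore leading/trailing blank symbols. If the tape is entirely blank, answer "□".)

Execution trace:
Initial: [s0]2
Step 1: δ(s0, 2) = (s1, 2, L) → [s1]□2
Step 2: δ(s1, □) = (s1, 1, R) → 1[s1]2
Step 3: δ(s1, 2) = (s1, 1, L) → [s1]11

No transition is defined for δ(s1, 1). By convention the machine halts and rejects.

Final tape (ignoring leading/trailing blanks): 11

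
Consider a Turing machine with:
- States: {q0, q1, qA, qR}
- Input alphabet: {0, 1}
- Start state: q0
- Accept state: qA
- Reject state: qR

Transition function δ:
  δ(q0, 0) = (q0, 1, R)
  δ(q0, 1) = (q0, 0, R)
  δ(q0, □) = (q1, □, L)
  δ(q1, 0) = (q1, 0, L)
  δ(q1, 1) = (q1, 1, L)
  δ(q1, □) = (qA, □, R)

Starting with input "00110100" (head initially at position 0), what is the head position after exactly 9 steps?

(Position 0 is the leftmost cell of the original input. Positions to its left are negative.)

Execution trace (head position shown):
Step 0: [q0]00110100  (head at position 0)
Step 1: move right → 1[q0]0110100  (head at position 1)
Step 2: move right → 11[q0]110100  (head at position 2)
Step 3: move right → 110[q0]10100  (head at position 3)
Step 4: move right → 1100[q0]0100  (head at position 4)
Step 5: move right → 11001[q0]100  (head at position 5)
Step 6: move right → 110010[q0]00  (head at position 6)
Step 7: move right → 1100101[q0]0  (head at position 7)
Step 8: move right → 11001011[q0]□  (head at position 8)
Step 9: move left → 1100101[q1]1□  (head at position 7)

After 9 steps, the head is at position 7.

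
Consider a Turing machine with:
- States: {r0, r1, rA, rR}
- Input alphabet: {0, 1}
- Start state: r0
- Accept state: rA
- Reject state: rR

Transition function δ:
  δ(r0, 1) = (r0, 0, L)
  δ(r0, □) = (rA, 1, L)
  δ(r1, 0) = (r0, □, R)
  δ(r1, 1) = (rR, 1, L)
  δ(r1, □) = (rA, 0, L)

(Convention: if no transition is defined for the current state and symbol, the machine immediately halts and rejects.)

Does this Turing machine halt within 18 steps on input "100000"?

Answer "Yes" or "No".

Execution trace:
Initial: [r0]100000
Step 1: δ(r0, 1) = (r0, 0, L) → [r0]□000000
Step 2: δ(r0, □) = (rA, 1, L) → [rA]□1000000

The machine reaches the accept state rA and halts.
The machine halted after 2 steps (within the 18-step bound).

Answer: Yes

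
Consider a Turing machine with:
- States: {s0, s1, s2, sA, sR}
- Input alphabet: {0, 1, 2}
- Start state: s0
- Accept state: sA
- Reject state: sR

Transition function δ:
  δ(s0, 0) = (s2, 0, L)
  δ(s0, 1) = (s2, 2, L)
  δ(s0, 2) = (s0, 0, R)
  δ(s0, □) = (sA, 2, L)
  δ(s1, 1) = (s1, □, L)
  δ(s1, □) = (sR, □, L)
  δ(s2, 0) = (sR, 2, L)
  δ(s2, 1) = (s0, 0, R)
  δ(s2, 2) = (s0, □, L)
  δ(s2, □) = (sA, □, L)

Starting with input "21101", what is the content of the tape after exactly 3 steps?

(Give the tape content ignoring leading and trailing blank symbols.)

Execution trace:
Initial: [s0]21101
Step 1: δ(s0, 2) = (s0, 0, R) → 0[s0]1101
Step 2: δ(s0, 1) = (s2, 2, L) → [s2]02101
Step 3: δ(s2, 0) = (sR, 2, L) → [sR]□22101

The machine reaches the reject state sR and halts.

After 3 steps, the tape (ignoring leading/trailing blanks) is: 22101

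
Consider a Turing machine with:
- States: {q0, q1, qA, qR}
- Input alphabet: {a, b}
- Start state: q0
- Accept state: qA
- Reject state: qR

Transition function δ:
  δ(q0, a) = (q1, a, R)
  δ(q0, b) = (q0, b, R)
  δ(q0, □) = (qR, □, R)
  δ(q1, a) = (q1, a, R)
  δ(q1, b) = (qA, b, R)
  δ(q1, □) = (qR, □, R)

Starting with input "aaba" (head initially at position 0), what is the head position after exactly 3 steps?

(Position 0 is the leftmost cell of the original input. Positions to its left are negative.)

Execution trace (head position shown):
Step 0: [q0]aaba  (head at position 0)
Step 1: move right → a[q1]aba  (head at position 1)
Step 2: move right → aa[q1]ba  (head at position 2)
Step 3: move right → aab[qA]a  (head at position 3)

After 3 steps, the head is at position 3.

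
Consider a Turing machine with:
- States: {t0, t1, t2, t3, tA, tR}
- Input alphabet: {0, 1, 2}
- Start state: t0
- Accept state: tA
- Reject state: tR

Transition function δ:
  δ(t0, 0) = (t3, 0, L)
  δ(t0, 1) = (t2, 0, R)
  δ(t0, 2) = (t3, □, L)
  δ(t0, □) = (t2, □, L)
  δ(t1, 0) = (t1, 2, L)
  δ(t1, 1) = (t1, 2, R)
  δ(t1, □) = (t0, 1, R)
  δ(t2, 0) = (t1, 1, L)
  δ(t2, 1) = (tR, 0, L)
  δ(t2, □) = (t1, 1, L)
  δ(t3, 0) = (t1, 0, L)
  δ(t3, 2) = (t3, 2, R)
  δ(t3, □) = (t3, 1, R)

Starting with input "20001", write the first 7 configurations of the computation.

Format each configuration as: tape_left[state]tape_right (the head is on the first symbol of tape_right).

Transitions applied:
Step 1: δ(t0, 2) = (t3, □, L)
Step 2: δ(t3, □) = (t3, 1, R)
Step 3: δ(t3, □) = (t3, 1, R)
Step 4: δ(t3, 0) = (t1, 0, L)
Step 5: δ(t1, 1) = (t1, 2, R)
Step 6: δ(t1, 0) = (t1, 2, L)

The first 7 configurations are:
[t0]20001 ⊢ [t3]□□0001 ⊢ 1[t3]□0001 ⊢ 11[t3]0001 ⊢ 1[t1]10001 ⊢ 12[t1]0001 ⊢ 1[t1]22001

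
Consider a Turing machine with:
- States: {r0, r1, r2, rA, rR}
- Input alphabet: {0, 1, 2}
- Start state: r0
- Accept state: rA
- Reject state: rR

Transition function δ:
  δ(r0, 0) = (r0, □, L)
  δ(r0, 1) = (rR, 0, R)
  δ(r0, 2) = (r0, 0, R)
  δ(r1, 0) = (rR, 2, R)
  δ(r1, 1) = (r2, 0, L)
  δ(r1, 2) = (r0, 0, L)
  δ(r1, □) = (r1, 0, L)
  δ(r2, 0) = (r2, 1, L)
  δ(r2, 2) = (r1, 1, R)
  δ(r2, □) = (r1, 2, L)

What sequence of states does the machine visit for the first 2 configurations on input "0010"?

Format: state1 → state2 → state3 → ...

Execution trace:
Initial: [r0]0010
Step 1: δ(r0, 0) = (r0, □, L) → [r0]□□010

No transition is defined for δ(r0, □). By convention the machine halts and rejects.

State sequence: r0 → r0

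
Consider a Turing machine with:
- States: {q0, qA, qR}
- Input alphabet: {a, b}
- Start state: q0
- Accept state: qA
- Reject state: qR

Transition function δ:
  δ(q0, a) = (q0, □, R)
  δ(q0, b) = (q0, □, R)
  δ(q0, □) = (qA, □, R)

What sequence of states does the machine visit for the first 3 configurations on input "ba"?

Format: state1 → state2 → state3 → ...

Execution trace:
Initial: [q0]ba
Step 1: δ(q0, b) = (q0, □, R) → □[q0]a
Step 2: δ(q0, a) = (q0, □, R) → □□[q0]□

State sequence: q0 → q0 → q0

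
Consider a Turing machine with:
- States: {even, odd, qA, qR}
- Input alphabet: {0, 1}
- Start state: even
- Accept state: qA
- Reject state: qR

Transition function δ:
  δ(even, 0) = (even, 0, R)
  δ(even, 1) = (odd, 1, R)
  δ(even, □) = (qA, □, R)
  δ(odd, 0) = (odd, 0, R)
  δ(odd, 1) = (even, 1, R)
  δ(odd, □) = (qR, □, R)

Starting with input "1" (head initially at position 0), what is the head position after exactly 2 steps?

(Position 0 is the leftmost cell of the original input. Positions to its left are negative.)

Execution trace (head position shown):
Step 0: [even]1  (head at position 0)
Step 1: move right → 1[odd]□  (head at position 1)
Step 2: move right → 1□[qR]□  (head at position 2)

After 2 steps, the head is at position 2.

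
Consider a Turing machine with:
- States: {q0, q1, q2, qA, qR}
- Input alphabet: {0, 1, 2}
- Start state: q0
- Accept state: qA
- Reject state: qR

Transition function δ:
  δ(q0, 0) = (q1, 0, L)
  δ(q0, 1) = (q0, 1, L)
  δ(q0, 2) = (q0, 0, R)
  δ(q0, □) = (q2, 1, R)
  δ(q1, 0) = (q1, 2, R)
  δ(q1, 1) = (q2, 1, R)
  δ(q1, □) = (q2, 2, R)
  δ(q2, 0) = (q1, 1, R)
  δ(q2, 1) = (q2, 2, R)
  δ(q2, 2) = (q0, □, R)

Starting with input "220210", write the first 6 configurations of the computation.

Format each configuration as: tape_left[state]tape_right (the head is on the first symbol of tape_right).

Transitions applied:
Step 1: δ(q0, 2) = (q0, 0, R)
Step 2: δ(q0, 2) = (q0, 0, R)
Step 3: δ(q0, 0) = (q1, 0, L)
Step 4: δ(q1, 0) = (q1, 2, R)
Step 5: δ(q1, 0) = (q1, 2, R)

The first 6 configurations are:
[q0]220210 ⊢ 0[q0]20210 ⊢ 00[q0]0210 ⊢ 0[q1]00210 ⊢ 02[q1]0210 ⊢ 022[q1]210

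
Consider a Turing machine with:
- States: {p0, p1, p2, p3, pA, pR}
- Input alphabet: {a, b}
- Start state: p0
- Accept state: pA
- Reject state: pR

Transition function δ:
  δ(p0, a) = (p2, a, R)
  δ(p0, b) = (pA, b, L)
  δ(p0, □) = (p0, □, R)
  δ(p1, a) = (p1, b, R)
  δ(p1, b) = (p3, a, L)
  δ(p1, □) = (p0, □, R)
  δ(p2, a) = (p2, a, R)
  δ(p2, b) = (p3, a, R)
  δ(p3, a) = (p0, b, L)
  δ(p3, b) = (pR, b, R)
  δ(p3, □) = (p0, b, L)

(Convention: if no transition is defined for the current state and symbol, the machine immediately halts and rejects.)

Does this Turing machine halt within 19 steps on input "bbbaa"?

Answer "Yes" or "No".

Execution trace:
Initial: [p0]bbbaa
Step 1: δ(p0, b) = (pA, b, L) → [pA]□bbbaa

The machine reaches the accept state pA and halts.
The machine halted after 1 step (within the 19-step bound).

Answer: Yes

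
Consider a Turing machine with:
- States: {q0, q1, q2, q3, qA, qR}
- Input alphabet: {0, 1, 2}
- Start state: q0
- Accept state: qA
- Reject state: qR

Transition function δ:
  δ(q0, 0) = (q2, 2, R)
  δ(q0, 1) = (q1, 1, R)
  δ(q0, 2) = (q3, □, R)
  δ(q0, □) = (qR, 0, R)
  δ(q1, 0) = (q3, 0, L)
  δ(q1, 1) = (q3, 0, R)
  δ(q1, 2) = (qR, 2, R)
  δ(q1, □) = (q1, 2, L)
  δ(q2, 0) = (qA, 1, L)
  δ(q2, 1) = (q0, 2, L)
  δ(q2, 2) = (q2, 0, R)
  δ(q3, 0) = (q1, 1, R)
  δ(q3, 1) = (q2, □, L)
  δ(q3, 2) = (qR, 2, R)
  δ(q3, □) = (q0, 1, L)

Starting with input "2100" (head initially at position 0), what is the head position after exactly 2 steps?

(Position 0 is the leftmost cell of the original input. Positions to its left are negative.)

Execution trace (head position shown):
Step 0: [q0]2100  (head at position 0)
Step 1: move right → □[q3]100  (head at position 1)
Step 2: move left → [q2]□□00  (head at position 0)

After 2 steps, the head is at position 0.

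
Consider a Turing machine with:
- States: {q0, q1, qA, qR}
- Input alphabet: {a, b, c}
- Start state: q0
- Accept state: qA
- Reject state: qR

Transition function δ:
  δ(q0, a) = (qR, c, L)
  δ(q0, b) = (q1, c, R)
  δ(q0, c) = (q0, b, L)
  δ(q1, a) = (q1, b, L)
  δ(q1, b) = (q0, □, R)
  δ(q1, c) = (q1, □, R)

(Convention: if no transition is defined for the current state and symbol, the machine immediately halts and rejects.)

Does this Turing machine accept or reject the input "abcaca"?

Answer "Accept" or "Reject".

Execution trace:
Initial: [q0]abcaca
Step 1: δ(q0, a) = (qR, c, L) → [qR]□cbcaca

The machine reaches the reject state qR and halts.

Answer: Reject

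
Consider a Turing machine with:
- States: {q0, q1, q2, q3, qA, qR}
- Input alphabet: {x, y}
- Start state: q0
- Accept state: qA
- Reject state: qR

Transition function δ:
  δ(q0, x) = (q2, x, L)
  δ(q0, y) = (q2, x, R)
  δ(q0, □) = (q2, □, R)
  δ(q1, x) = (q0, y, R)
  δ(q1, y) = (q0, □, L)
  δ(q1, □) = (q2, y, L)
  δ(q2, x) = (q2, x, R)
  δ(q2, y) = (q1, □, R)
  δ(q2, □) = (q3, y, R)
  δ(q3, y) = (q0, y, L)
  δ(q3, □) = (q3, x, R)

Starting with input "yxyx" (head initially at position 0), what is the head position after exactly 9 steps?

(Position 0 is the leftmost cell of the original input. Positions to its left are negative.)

Execution trace (head position shown):
Step 0: [q0]yxyx  (head at position 0)
Step 1: move right → x[q2]xyx  (head at position 1)
Step 2: move right → xx[q2]yx  (head at position 2)
Step 3: move right → xx□[q1]x  (head at position 3)
Step 4: move right → xx□y[q0]□  (head at position 4)
Step 5: move right → xx□y□[q2]□  (head at position 5)
Step 6: move right → xx□y□y[q3]□  (head at position 6)
Step 7: move right → xx□y□yx[q3]□  (head at position 7)
Step 8: move right → xx□y□yxx[q3]□  (head at position 8)
Step 9: move right → xx□y□yxxx[q3]□  (head at position 9)

After 9 steps, the head is at position 9.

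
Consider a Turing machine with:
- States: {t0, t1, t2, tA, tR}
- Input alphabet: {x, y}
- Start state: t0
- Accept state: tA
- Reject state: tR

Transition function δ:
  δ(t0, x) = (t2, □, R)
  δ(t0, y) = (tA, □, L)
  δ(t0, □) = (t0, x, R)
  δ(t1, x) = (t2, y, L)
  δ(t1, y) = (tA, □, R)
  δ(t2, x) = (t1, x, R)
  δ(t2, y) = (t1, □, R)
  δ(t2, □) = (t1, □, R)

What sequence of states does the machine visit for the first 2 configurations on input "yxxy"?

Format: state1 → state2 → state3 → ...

Execution trace:
Initial: [t0]yxxy
Step 1: δ(t0, y) = (tA, □, L) → [tA]□□xxy

The machine reaches the accept state tA and halts.

State sequence: t0 → tA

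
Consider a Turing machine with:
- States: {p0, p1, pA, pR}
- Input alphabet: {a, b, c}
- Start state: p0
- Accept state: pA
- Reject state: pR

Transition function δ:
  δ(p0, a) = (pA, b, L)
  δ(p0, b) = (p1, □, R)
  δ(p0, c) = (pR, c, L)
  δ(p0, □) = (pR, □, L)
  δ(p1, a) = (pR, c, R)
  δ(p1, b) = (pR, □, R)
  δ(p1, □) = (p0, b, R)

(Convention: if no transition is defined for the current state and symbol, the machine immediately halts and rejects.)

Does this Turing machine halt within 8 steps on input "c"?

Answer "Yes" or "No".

Execution trace:
Initial: [p0]c
Step 1: δ(p0, c) = (pR, c, L) → [pR]□c

The machine reaches the reject state pR and halts.
The machine halted after 1 step (within the 8-step bound).

Answer: Yes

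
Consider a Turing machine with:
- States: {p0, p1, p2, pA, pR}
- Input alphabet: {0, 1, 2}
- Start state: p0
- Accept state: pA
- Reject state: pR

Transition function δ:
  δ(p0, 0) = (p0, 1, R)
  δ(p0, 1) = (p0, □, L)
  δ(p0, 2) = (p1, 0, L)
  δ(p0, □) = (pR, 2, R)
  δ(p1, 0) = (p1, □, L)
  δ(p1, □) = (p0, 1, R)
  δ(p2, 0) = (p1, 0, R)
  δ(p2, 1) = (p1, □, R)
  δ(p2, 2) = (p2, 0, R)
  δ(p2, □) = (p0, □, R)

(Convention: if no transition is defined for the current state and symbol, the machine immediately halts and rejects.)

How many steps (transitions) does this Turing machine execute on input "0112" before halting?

Execution trace:
Initial: [p0]0112
Step 1: δ(p0, 0) = (p0, 1, R) → 1[p0]112
Step 2: δ(p0, 1) = (p0, □, L) → [p0]1□12
Step 3: δ(p0, 1) = (p0, □, L) → [p0]□□□12
Step 4: δ(p0, □) = (pR, 2, R) → 2[pR]□□12

The machine reaches the reject state pR and halts.

The machine executed 4 steps before halting.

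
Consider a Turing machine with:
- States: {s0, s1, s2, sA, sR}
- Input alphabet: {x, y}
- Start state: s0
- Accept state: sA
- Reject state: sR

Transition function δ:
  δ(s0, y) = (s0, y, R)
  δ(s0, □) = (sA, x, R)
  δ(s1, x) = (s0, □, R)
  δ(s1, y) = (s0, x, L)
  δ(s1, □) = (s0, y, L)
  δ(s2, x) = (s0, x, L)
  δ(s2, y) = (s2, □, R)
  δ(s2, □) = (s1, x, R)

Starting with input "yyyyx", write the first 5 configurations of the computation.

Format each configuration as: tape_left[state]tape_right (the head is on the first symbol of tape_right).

Transitions applied:
Step 1: δ(s0, y) = (s0, y, R)
Step 2: δ(s0, y) = (s0, y, R)
Step 3: δ(s0, y) = (s0, y, R)
Step 4: δ(s0, y) = (s0, y, R)

The first 5 configurations are:
[s0]yyyyx ⊢ y[s0]yyyx ⊢ yy[s0]yyx ⊢ yyy[s0]yx ⊢ yyyy[s0]x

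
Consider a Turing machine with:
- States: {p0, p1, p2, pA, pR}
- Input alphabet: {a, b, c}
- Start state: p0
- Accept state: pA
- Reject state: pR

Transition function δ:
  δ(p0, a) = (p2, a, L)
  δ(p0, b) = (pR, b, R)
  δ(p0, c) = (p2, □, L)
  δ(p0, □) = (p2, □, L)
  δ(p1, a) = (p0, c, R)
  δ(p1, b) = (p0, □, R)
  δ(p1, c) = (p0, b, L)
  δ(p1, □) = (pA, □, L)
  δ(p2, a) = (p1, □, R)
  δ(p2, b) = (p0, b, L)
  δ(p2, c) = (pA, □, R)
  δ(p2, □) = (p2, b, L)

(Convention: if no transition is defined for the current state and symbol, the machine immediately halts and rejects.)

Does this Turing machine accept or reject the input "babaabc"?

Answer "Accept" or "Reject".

Execution trace:
Initial: [p0]babaabc
Step 1: δ(p0, b) = (pR, b, R) → b[pR]abaabc

The machine reaches the reject state pR and halts.

Answer: Reject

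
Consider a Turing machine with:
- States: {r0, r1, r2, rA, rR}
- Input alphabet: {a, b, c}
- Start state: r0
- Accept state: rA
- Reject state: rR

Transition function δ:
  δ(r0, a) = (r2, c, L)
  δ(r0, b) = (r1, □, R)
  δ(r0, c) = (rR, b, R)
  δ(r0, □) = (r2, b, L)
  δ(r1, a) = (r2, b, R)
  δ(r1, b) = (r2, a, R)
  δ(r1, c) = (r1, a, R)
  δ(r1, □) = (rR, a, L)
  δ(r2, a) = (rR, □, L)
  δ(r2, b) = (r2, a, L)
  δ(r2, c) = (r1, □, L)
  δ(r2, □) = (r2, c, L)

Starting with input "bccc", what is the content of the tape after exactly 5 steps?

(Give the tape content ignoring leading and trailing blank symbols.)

Execution trace:
Initial: [r0]bccc
Step 1: δ(r0, b) = (r1, □, R) → □[r1]ccc
Step 2: δ(r1, c) = (r1, a, R) → □a[r1]cc
Step 3: δ(r1, c) = (r1, a, R) → □aa[r1]c
Step 4: δ(r1, c) = (r1, a, R) → □aaa[r1]□
Step 5: δ(r1, □) = (rR, a, L) → □aa[rR]aa

The machine reaches the reject state rR and halts.

After 5 steps, the tape (ignoring leading/trailing blanks) is: aaaa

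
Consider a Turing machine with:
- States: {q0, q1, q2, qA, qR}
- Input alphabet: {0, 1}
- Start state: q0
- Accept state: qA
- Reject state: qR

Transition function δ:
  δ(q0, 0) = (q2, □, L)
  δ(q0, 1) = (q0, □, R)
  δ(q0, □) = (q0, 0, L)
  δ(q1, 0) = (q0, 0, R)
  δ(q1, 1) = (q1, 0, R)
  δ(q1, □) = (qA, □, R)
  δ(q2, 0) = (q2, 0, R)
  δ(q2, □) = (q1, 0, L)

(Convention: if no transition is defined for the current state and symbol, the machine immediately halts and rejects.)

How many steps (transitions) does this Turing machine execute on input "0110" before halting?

Execution trace:
Initial: [q0]0110
Step 1: δ(q0, 0) = (q2, □, L) → [q2]□□110
Step 2: δ(q2, □) = (q1, 0, L) → [q1]□0□110
Step 3: δ(q1, □) = (qA, □, R) → □[qA]0□110

The machine reaches the accept state qA and halts.

The machine executed 3 steps before halting.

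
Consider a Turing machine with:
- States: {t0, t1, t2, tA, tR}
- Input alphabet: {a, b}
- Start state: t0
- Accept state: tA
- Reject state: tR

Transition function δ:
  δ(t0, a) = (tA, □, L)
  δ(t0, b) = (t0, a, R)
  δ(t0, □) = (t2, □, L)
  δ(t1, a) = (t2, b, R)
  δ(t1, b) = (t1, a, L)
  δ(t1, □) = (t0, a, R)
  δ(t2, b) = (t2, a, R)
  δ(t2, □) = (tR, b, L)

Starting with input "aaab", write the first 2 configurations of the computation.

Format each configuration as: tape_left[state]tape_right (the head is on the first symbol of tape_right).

Transitions applied:
Step 1: δ(t0, a) = (tA, □, L)

The first 2 configurations are:
[t0]aaab ⊢ [tA]□□aab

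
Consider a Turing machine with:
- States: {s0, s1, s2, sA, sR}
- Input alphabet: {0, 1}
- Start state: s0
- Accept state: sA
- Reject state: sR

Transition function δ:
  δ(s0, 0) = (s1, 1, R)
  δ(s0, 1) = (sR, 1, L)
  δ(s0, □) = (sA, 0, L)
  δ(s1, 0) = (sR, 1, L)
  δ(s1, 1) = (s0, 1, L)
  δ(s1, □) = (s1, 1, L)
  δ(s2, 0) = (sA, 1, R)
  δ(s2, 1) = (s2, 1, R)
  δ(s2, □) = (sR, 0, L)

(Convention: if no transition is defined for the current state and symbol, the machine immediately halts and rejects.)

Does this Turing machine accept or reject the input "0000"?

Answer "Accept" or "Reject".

Execution trace:
Initial: [s0]0000
Step 1: δ(s0, 0) = (s1, 1, R) → 1[s1]000
Step 2: δ(s1, 0) = (sR, 1, L) → [sR]1100

The machine reaches the reject state sR and halts.

Answer: Reject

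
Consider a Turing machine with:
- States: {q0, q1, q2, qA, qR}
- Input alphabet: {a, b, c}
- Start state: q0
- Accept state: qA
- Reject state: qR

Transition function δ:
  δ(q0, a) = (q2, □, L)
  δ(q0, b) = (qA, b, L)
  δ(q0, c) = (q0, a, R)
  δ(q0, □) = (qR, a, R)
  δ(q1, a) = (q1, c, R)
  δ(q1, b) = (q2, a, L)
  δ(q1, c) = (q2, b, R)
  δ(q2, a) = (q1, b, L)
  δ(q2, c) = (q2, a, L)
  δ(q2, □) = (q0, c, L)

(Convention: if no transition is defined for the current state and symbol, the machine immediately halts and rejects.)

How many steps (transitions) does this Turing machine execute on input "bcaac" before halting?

Execution trace:
Initial: [q0]bcaac
Step 1: δ(q0, b) = (qA, b, L) → [qA]□bcaac

The machine reaches the accept state qA and halts.

The machine executed 1 step before halting.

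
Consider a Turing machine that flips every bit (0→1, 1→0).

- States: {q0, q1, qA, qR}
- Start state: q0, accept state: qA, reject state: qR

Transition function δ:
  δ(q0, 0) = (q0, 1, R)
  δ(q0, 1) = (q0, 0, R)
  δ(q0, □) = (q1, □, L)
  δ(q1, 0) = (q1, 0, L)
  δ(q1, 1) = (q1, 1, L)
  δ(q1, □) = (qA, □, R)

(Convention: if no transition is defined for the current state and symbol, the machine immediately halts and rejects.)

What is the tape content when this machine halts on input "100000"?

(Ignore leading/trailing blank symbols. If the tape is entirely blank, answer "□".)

Execution trace:
Initial: [q0]100000
Step 1: δ(q0, 1) = (q0, 0, R) → 0[q0]00000
Step 2: δ(q0, 0) = (q0, 1, R) → 01[q0]0000
Step 3: δ(q0, 0) = (q0, 1, R) → 011[q0]000
Step 4: δ(q0, 0) = (q0, 1, R) → 0111[q0]00
Step 5: δ(q0, 0) = (q0, 1, R) → 01111[q0]0
Step 6: δ(q0, 0) = (q0, 1, R) → 011111[q0]□
Step 7: δ(q0, □) = (q1, □, L) → 01111[q1]1□
Step 8: δ(q1, 1) = (q1, 1, L) → 0111[q1]11□
Step 9: δ(q1, 1) = (q1, 1, L) → 011[q1]111□
Step 10: δ(q1, 1) = (q1, 1, L) → 01[q1]1111□
Step 11: δ(q1, 1) = (q1, 1, L) → 0[q1]11111□
Step 12: δ(q1, 1) = (q1, 1, L) → [q1]011111□
Step 13: δ(q1, 0) = (q1, 0, L) → [q1]□011111□
Step 14: δ(q1, □) = (qA, □, R) → □[qA]011111□

The machine reaches the accept state qA and halts.

Final tape (ignoring leading/trailing blanks): 011111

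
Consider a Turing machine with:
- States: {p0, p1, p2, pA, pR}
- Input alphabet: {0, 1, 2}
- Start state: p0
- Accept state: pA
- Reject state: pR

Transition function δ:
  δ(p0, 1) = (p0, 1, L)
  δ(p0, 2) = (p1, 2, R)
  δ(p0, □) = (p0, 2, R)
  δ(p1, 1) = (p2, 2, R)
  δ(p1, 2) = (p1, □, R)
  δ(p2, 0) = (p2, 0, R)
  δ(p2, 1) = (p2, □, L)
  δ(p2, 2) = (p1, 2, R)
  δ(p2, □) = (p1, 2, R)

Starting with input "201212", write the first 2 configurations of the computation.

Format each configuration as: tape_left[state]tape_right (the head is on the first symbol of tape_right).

Transitions applied:
Step 1: δ(p0, 2) = (p1, 2, R)

The first 2 configurations are:
[p0]201212 ⊢ 2[p1]01212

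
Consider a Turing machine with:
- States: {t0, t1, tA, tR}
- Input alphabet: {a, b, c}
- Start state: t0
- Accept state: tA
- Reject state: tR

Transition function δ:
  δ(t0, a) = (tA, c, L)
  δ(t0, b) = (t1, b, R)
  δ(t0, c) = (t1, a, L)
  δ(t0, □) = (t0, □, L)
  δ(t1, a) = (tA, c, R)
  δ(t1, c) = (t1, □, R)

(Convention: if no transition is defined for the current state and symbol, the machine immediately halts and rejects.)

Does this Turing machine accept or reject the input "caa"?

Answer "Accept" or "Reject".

Execution trace:
Initial: [t0]caa
Step 1: δ(t0, c) = (t1, a, L) → [t1]□aaa

No transition is defined for δ(t1, □). By convention the machine halts and rejects.

Answer: Reject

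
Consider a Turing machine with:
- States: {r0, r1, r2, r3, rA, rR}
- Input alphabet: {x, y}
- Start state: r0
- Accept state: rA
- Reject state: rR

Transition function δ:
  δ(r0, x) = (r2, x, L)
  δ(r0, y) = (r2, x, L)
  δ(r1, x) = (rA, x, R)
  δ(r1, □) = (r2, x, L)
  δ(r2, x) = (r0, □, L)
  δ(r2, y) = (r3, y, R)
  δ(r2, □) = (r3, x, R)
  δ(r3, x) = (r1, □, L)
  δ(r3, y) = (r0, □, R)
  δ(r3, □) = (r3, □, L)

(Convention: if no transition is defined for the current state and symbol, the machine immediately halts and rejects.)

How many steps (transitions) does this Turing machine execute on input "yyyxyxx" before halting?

Execution trace:
Initial: [r0]yyyxyxx
Step 1: δ(r0, y) = (r2, x, L) → [r2]□xyyxyxx
Step 2: δ(r2, □) = (r3, x, R) → x[r3]xyyxyxx
Step 3: δ(r3, x) = (r1, □, L) → [r1]x□yyxyxx
Step 4: δ(r1, x) = (rA, x, R) → x[rA]□yyxyxx

The machine reaches the accept state rA and halts.

The machine executed 4 steps before halting.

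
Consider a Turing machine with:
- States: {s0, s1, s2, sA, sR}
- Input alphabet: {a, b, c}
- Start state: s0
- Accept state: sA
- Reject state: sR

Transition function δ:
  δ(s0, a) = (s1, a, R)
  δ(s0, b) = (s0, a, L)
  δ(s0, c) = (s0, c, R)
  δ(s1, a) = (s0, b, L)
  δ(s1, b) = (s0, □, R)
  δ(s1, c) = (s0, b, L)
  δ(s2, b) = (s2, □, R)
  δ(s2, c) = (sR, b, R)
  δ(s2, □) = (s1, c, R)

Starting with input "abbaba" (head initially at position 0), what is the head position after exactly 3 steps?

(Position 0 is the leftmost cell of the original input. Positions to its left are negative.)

Execution trace (head position shown):
Step 0: [s0]abbaba  (head at position 0)
Step 1: move right → a[s1]bbaba  (head at position 1)
Step 2: move right → a□[s0]baba  (head at position 2)
Step 3: move left → a[s0]□aaba  (head at position 1)

After 3 steps, the head is at position 1.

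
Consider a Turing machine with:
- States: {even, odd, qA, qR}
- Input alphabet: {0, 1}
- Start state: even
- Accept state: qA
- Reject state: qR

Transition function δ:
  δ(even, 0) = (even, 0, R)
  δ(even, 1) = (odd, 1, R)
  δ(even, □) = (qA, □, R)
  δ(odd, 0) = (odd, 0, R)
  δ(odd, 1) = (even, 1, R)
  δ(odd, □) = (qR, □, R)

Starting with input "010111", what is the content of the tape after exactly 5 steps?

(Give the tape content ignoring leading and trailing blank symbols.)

Execution trace:
Initial: [even]010111
Step 1: δ(even, 0) = (even, 0, R) → 0[even]10111
Step 2: δ(even, 1) = (odd, 1, R) → 01[odd]0111
Step 3: δ(odd, 0) = (odd, 0, R) → 010[odd]111
Step 4: δ(odd, 1) = (even, 1, R) → 0101[even]11
Step 5: δ(even, 1) = (odd, 1, R) → 01011[odd]1

After 5 steps, the tape (ignoring leading/trailing blanks) is: 010111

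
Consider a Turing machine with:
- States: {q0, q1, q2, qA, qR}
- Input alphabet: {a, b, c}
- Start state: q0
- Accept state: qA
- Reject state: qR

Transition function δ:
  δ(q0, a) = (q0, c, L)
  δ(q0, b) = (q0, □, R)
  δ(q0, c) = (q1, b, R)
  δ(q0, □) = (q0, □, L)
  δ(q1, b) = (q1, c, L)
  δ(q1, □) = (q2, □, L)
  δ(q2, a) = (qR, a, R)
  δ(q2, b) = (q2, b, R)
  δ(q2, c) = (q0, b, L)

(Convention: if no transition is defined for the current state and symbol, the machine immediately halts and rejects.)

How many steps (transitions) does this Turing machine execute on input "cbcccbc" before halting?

Execution trace:
Initial: [q0]cbcccbc
Step 1: δ(q0, c) = (q1, b, R) → b[q1]bcccbc
Step 2: δ(q1, b) = (q1, c, L) → [q1]bccccbc
Step 3: δ(q1, b) = (q1, c, L) → [q1]□cccccbc
Step 4: δ(q1, □) = (q2, □, L) → [q2]□□cccccbc

No transition is defined for δ(q2, □). By convention the machine halts and rejects.

The machine executed 4 steps before halting.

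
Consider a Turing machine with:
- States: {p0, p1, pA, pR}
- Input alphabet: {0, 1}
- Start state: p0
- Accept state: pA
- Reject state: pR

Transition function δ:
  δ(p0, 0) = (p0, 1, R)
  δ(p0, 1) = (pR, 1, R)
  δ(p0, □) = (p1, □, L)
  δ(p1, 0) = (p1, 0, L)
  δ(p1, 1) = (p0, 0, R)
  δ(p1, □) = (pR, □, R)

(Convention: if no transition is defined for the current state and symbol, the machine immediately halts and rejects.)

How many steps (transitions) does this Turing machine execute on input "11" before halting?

Execution trace:
Initial: [p0]11
Step 1: δ(p0, 1) = (pR, 1, R) → 1[pR]1

The machine reaches the reject state pR and halts.

The machine executed 1 step before halting.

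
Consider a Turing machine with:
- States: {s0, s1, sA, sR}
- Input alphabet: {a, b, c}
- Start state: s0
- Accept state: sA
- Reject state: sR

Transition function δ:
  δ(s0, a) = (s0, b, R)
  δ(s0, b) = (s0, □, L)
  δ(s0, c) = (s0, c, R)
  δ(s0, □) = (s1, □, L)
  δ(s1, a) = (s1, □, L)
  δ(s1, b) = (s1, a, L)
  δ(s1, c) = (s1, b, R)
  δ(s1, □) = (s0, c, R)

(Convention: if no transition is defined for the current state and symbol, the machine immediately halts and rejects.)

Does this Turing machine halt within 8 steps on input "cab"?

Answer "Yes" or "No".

Execution trace:
Initial: [s0]cab
Step 1: δ(s0, c) = (s0, c, R) → c[s0]ab
Step 2: δ(s0, a) = (s0, b, R) → cb[s0]b
Step 3: δ(s0, b) = (s0, □, L) → c[s0]b□
Step 4: δ(s0, b) = (s0, □, L) → [s0]c□□
Step 5: δ(s0, c) = (s0, c, R) → c[s0]□□
Step 6: δ(s0, □) = (s1, □, L) → [s1]c□□
Step 7: δ(s1, c) = (s1, b, R) → b[s1]□□
Step 8: δ(s1, □) = (s0, c, R) → bc[s0]□

The machine has not reached a halting state after 8 steps.
The machine did not halt within the 8-step bound.

Answer: No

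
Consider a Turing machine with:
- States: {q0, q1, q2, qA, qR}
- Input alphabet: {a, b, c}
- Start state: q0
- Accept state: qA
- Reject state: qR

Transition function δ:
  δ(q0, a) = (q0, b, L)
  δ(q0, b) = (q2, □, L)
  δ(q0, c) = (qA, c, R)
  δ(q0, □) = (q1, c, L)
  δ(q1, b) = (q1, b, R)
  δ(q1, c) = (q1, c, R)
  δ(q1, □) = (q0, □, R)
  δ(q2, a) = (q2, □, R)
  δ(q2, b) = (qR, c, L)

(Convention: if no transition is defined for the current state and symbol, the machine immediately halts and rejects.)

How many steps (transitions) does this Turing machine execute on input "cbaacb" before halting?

Execution trace:
Initial: [q0]cbaacb
Step 1: δ(q0, c) = (qA, c, R) → c[qA]baacb

The machine reaches the accept state qA and halts.

The machine executed 1 step before halting.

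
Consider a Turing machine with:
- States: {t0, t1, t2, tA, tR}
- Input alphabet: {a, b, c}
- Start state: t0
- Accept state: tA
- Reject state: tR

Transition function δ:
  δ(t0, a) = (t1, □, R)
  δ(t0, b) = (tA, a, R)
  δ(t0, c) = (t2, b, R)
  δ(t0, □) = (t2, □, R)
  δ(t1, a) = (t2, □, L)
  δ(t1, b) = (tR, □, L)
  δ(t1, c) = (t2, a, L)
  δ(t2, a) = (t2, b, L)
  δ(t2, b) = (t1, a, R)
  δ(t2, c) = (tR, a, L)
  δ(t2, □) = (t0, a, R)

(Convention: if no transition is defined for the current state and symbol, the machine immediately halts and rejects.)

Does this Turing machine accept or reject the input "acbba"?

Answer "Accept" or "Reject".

Execution trace:
Initial: [t0]acbba
Step 1: δ(t0, a) = (t1, □, R) → □[t1]cbba
Step 2: δ(t1, c) = (t2, a, L) → [t2]□abba
Step 3: δ(t2, □) = (t0, a, R) → a[t0]abba
Step 4: δ(t0, a) = (t1, □, R) → a□[t1]bba
Step 5: δ(t1, b) = (tR, □, L) → a[tR]□□ba

The machine reaches the reject state tR and halts.

Answer: Reject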